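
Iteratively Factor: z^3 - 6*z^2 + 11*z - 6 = (z - 1)*(z^2 - 5*z + 6) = (z - 3)*(z - 1)*(z - 2)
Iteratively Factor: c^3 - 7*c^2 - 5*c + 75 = (c - 5)*(c^2 - 2*c - 15) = (c - 5)*(c + 3)*(c - 5)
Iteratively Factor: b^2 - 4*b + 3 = (b - 3)*(b - 1)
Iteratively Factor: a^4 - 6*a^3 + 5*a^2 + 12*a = (a + 1)*(a^3 - 7*a^2 + 12*a) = a*(a + 1)*(a^2 - 7*a + 12) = a*(a - 3)*(a + 1)*(a - 4)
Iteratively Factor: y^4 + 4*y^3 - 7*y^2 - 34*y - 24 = (y + 2)*(y^3 + 2*y^2 - 11*y - 12) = (y + 1)*(y + 2)*(y^2 + y - 12) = (y - 3)*(y + 1)*(y + 2)*(y + 4)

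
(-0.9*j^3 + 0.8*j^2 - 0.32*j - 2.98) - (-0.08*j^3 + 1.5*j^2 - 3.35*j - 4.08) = -0.82*j^3 - 0.7*j^2 + 3.03*j + 1.1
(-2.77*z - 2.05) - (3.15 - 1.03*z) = -1.74*z - 5.2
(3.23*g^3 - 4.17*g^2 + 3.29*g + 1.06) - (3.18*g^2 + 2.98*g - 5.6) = 3.23*g^3 - 7.35*g^2 + 0.31*g + 6.66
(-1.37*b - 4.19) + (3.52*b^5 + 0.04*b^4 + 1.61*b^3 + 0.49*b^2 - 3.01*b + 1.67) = 3.52*b^5 + 0.04*b^4 + 1.61*b^3 + 0.49*b^2 - 4.38*b - 2.52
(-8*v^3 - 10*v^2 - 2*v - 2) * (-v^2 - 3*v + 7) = 8*v^5 + 34*v^4 - 24*v^3 - 62*v^2 - 8*v - 14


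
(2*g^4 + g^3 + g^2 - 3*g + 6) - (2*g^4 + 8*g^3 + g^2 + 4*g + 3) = -7*g^3 - 7*g + 3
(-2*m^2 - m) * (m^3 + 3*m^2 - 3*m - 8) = -2*m^5 - 7*m^4 + 3*m^3 + 19*m^2 + 8*m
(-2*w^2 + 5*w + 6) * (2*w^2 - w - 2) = -4*w^4 + 12*w^3 + 11*w^2 - 16*w - 12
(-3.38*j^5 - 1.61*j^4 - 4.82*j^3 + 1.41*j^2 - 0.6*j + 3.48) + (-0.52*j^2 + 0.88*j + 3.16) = -3.38*j^5 - 1.61*j^4 - 4.82*j^3 + 0.89*j^2 + 0.28*j + 6.64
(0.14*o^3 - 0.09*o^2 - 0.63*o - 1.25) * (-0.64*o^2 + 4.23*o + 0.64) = -0.0896*o^5 + 0.6498*o^4 + 0.1121*o^3 - 1.9225*o^2 - 5.6907*o - 0.8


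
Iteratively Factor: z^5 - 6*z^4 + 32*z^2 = (z + 2)*(z^4 - 8*z^3 + 16*z^2) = z*(z + 2)*(z^3 - 8*z^2 + 16*z) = z*(z - 4)*(z + 2)*(z^2 - 4*z) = z^2*(z - 4)*(z + 2)*(z - 4)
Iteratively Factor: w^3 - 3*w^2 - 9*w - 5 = (w + 1)*(w^2 - 4*w - 5) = (w - 5)*(w + 1)*(w + 1)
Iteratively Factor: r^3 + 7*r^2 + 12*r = (r)*(r^2 + 7*r + 12) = r*(r + 3)*(r + 4)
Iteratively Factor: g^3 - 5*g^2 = (g - 5)*(g^2) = g*(g - 5)*(g)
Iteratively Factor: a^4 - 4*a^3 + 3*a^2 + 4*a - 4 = (a - 2)*(a^3 - 2*a^2 - a + 2) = (a - 2)*(a - 1)*(a^2 - a - 2) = (a - 2)*(a - 1)*(a + 1)*(a - 2)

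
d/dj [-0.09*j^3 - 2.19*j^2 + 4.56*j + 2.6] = -0.27*j^2 - 4.38*j + 4.56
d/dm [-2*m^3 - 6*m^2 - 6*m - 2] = -6*m^2 - 12*m - 6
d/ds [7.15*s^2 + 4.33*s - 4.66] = 14.3*s + 4.33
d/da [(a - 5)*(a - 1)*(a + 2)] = 3*a^2 - 8*a - 7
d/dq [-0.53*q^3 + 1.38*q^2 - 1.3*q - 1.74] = -1.59*q^2 + 2.76*q - 1.3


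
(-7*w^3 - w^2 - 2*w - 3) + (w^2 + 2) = -7*w^3 - 2*w - 1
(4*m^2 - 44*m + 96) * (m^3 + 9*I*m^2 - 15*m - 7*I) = 4*m^5 - 44*m^4 + 36*I*m^4 + 36*m^3 - 396*I*m^3 + 660*m^2 + 836*I*m^2 - 1440*m + 308*I*m - 672*I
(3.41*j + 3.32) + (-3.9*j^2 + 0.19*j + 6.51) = -3.9*j^2 + 3.6*j + 9.83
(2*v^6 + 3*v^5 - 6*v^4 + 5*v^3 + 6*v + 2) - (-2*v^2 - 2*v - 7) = 2*v^6 + 3*v^5 - 6*v^4 + 5*v^3 + 2*v^2 + 8*v + 9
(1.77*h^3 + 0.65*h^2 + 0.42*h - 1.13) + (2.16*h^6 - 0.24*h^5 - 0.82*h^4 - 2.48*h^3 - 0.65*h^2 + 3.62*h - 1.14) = 2.16*h^6 - 0.24*h^5 - 0.82*h^4 - 0.71*h^3 + 4.04*h - 2.27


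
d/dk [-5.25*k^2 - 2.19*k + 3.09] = -10.5*k - 2.19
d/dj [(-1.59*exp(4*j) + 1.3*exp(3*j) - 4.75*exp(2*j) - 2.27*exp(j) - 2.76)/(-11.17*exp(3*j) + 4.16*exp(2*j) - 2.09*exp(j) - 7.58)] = (17.7603*exp(6*j) - 13.2288*exp(5*j) - 37.6802*exp(4*j) - 7.937*exp(3*j) - 102.6789*exp(2*j) + 94.9732*exp(j) + 11.4382)*exp(j)/(124.7689*exp(6*j) - 92.9344*exp(5*j) + 63.9962*exp(4*j) + 151.9484*exp(3*j) - 58.6975*exp(2*j) + 31.6844*exp(j) + 57.4564)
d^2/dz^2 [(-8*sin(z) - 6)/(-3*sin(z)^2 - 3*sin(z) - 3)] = 2*(-4*sin(z)^5 - 8*sin(z)^4 + 23*sin(z)^3 + 31*sin(z)^2 - 7*sin(z) - 8)/(3*(sin(z)^2 + sin(z) + 1)^3)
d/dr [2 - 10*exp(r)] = -10*exp(r)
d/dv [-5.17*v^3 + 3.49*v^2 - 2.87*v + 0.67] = -15.51*v^2 + 6.98*v - 2.87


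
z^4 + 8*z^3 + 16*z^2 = z^2*(z + 4)^2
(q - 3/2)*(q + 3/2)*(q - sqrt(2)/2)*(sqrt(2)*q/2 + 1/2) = sqrt(2)*q^4/2 - 11*sqrt(2)*q^2/8 + 9*sqrt(2)/16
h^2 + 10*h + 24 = (h + 4)*(h + 6)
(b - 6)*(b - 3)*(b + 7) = b^3 - 2*b^2 - 45*b + 126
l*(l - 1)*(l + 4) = l^3 + 3*l^2 - 4*l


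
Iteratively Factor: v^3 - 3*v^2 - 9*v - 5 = (v + 1)*(v^2 - 4*v - 5) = (v - 5)*(v + 1)*(v + 1)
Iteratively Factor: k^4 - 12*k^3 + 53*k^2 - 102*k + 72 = (k - 4)*(k^3 - 8*k^2 + 21*k - 18) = (k - 4)*(k - 3)*(k^2 - 5*k + 6) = (k - 4)*(k - 3)*(k - 2)*(k - 3)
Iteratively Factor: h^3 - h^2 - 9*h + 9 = (h - 3)*(h^2 + 2*h - 3) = (h - 3)*(h - 1)*(h + 3)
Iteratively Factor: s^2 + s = (s + 1)*(s)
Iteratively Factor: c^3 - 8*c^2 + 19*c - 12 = (c - 1)*(c^2 - 7*c + 12) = (c - 3)*(c - 1)*(c - 4)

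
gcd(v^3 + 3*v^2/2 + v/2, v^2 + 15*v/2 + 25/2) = 1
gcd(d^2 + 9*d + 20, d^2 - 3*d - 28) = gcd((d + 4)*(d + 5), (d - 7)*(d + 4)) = d + 4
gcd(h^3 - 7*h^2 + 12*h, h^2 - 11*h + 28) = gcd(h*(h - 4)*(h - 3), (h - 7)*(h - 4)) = h - 4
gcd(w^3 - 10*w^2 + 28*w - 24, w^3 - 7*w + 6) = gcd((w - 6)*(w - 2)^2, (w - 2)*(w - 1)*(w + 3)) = w - 2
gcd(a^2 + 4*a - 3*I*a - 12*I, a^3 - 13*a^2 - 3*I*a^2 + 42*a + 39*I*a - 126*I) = a - 3*I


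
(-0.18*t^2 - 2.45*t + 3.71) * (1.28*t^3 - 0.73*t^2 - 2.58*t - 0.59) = -0.2304*t^5 - 3.0046*t^4 + 7.0017*t^3 + 3.7189*t^2 - 8.1263*t - 2.1889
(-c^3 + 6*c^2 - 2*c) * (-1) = c^3 - 6*c^2 + 2*c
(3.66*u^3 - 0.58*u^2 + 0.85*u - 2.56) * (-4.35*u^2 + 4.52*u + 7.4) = -15.921*u^5 + 19.0662*u^4 + 20.7649*u^3 + 10.686*u^2 - 5.2812*u - 18.944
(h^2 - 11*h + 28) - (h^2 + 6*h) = 28 - 17*h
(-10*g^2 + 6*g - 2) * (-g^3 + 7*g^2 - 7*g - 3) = 10*g^5 - 76*g^4 + 114*g^3 - 26*g^2 - 4*g + 6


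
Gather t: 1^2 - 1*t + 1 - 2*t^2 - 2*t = -2*t^2 - 3*t + 2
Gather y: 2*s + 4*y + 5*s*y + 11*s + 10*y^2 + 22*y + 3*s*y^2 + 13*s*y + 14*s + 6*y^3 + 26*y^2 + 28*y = 27*s + 6*y^3 + y^2*(3*s + 36) + y*(18*s + 54)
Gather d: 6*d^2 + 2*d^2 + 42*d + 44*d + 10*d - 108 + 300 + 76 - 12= 8*d^2 + 96*d + 256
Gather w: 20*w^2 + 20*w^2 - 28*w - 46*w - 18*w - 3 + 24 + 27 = 40*w^2 - 92*w + 48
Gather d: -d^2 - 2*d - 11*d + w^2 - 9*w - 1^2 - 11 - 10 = -d^2 - 13*d + w^2 - 9*w - 22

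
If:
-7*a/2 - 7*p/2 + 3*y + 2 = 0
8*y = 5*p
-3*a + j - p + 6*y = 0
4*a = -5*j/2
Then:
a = 55/171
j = -88/171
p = 92/171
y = 115/342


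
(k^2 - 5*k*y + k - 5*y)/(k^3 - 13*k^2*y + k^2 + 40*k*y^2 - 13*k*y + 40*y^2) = 1/(k - 8*y)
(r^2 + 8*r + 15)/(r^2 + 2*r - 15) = (r + 3)/(r - 3)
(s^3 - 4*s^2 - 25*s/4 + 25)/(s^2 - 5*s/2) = s - 3/2 - 10/s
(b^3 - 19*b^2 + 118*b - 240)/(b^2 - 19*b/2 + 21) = 2*(b^2 - 13*b + 40)/(2*b - 7)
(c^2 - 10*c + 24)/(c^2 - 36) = (c - 4)/(c + 6)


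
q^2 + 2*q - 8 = (q - 2)*(q + 4)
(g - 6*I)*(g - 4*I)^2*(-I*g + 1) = -I*g^4 - 13*g^3 + 50*I*g^2 + 32*g + 96*I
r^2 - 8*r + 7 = (r - 7)*(r - 1)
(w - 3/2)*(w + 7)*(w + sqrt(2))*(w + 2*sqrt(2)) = w^4 + 3*sqrt(2)*w^3 + 11*w^3/2 - 13*w^2/2 + 33*sqrt(2)*w^2/2 - 63*sqrt(2)*w/2 + 22*w - 42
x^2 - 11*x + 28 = (x - 7)*(x - 4)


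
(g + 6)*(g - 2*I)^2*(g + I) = g^4 + 6*g^3 - 3*I*g^3 - 18*I*g^2 - 4*I*g - 24*I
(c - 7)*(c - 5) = c^2 - 12*c + 35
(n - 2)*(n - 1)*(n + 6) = n^3 + 3*n^2 - 16*n + 12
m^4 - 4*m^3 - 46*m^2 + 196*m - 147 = (m - 7)*(m - 3)*(m - 1)*(m + 7)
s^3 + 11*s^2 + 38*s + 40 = (s + 2)*(s + 4)*(s + 5)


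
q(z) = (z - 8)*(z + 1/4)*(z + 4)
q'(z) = (z - 8)*(z + 1/4) + (z - 8)*(z + 4) + (z + 1/4)*(z + 4) = 3*z^2 - 15*z/2 - 33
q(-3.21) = 26.21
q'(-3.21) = 21.99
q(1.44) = -60.31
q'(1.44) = -37.58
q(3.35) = -123.04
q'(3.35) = -24.46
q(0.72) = -33.33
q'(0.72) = -36.84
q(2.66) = -103.49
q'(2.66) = -31.72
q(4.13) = -137.81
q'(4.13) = -12.80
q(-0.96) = 19.34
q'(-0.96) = -23.04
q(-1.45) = 28.92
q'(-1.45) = -15.82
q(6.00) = -125.00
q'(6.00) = 30.00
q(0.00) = -8.00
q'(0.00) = -33.00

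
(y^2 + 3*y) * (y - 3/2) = y^3 + 3*y^2/2 - 9*y/2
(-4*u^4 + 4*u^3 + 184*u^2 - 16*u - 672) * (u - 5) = -4*u^5 + 24*u^4 + 164*u^3 - 936*u^2 - 592*u + 3360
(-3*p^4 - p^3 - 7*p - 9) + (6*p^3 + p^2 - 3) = -3*p^4 + 5*p^3 + p^2 - 7*p - 12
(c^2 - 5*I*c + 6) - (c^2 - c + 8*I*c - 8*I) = c - 13*I*c + 6 + 8*I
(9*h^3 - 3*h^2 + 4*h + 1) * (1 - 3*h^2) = -27*h^5 + 9*h^4 - 3*h^3 - 6*h^2 + 4*h + 1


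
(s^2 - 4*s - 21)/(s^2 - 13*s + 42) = (s + 3)/(s - 6)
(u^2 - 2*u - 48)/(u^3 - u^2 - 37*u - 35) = (-u^2 + 2*u + 48)/(-u^3 + u^2 + 37*u + 35)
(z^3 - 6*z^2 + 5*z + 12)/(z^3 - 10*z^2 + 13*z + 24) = (z - 4)/(z - 8)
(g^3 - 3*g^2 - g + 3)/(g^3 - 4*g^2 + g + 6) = (g - 1)/(g - 2)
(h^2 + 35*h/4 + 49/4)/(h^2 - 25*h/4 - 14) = (h + 7)/(h - 8)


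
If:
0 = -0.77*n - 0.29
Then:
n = -0.38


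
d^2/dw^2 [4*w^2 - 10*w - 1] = 8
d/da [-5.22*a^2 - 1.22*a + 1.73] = -10.44*a - 1.22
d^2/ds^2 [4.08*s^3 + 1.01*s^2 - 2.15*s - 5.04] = 24.48*s + 2.02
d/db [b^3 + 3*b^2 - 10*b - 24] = 3*b^2 + 6*b - 10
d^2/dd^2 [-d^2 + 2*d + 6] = -2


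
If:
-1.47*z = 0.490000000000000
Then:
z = -0.33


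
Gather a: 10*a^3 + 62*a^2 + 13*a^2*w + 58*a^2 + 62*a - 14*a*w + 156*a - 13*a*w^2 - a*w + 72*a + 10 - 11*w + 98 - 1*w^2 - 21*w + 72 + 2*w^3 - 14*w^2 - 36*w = 10*a^3 + a^2*(13*w + 120) + a*(-13*w^2 - 15*w + 290) + 2*w^3 - 15*w^2 - 68*w + 180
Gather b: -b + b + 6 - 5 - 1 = 0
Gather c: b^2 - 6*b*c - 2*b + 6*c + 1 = b^2 - 2*b + c*(6 - 6*b) + 1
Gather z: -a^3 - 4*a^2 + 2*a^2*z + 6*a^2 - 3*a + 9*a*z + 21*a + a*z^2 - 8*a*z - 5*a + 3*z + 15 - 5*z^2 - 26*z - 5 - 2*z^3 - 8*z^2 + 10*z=-a^3 + 2*a^2 + 13*a - 2*z^3 + z^2*(a - 13) + z*(2*a^2 + a - 13) + 10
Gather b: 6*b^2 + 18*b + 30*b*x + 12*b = 6*b^2 + b*(30*x + 30)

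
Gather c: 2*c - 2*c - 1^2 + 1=0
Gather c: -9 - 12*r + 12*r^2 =12*r^2 - 12*r - 9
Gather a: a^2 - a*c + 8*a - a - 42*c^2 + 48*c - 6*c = a^2 + a*(7 - c) - 42*c^2 + 42*c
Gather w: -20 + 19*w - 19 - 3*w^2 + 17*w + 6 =-3*w^2 + 36*w - 33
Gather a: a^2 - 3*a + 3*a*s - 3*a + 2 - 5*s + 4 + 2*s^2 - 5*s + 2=a^2 + a*(3*s - 6) + 2*s^2 - 10*s + 8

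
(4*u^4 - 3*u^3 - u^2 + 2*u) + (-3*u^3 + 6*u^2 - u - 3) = 4*u^4 - 6*u^3 + 5*u^2 + u - 3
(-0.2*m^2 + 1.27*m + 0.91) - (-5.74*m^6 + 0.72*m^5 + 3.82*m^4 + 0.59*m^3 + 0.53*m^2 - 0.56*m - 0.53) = 5.74*m^6 - 0.72*m^5 - 3.82*m^4 - 0.59*m^3 - 0.73*m^2 + 1.83*m + 1.44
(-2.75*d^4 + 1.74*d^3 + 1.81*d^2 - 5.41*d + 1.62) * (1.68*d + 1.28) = -4.62*d^5 - 0.5968*d^4 + 5.268*d^3 - 6.772*d^2 - 4.2032*d + 2.0736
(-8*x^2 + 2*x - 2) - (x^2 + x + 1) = -9*x^2 + x - 3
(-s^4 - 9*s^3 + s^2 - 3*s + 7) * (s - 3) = -s^5 - 6*s^4 + 28*s^3 - 6*s^2 + 16*s - 21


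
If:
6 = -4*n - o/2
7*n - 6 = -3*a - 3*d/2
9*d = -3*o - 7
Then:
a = 11*o/24 + 53/9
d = -o/3 - 7/9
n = -o/8 - 3/2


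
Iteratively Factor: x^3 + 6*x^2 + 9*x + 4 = (x + 4)*(x^2 + 2*x + 1) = (x + 1)*(x + 4)*(x + 1)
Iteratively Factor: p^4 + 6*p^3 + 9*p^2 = (p + 3)*(p^3 + 3*p^2) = (p + 3)^2*(p^2) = p*(p + 3)^2*(p)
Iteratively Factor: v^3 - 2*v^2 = (v)*(v^2 - 2*v) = v*(v - 2)*(v)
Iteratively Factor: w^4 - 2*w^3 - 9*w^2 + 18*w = (w - 2)*(w^3 - 9*w) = w*(w - 2)*(w^2 - 9) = w*(w - 2)*(w + 3)*(w - 3)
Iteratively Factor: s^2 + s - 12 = (s + 4)*(s - 3)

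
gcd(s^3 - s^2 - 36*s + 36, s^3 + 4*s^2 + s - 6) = s - 1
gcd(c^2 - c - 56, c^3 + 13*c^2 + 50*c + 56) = c + 7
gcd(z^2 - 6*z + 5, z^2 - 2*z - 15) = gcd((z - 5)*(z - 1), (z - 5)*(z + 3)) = z - 5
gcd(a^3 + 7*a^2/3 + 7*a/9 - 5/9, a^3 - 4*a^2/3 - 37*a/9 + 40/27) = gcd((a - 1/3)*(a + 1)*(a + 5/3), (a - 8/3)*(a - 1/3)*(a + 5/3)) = a^2 + 4*a/3 - 5/9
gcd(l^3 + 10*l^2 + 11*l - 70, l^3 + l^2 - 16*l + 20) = l^2 + 3*l - 10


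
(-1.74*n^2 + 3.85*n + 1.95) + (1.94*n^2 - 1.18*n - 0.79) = 0.2*n^2 + 2.67*n + 1.16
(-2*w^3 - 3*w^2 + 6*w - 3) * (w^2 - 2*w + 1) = -2*w^5 + w^4 + 10*w^3 - 18*w^2 + 12*w - 3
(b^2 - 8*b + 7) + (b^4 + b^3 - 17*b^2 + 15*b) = b^4 + b^3 - 16*b^2 + 7*b + 7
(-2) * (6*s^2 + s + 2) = -12*s^2 - 2*s - 4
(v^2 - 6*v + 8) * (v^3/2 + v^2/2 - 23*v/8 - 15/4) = v^5/2 - 5*v^4/2 - 15*v^3/8 + 35*v^2/2 - v/2 - 30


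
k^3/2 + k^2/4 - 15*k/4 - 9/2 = (k/2 + 1)*(k - 3)*(k + 3/2)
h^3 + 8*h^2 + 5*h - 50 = (h - 2)*(h + 5)^2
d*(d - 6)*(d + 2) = d^3 - 4*d^2 - 12*d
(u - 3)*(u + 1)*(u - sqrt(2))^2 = u^4 - 2*sqrt(2)*u^3 - 2*u^3 - u^2 + 4*sqrt(2)*u^2 - 4*u + 6*sqrt(2)*u - 6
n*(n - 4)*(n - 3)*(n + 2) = n^4 - 5*n^3 - 2*n^2 + 24*n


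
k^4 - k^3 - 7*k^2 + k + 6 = (k - 3)*(k - 1)*(k + 1)*(k + 2)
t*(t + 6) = t^2 + 6*t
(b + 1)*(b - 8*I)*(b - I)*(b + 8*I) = b^4 + b^3 - I*b^3 + 64*b^2 - I*b^2 + 64*b - 64*I*b - 64*I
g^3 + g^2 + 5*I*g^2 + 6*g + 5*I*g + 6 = (g + 1)*(g - I)*(g + 6*I)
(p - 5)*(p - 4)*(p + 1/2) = p^3 - 17*p^2/2 + 31*p/2 + 10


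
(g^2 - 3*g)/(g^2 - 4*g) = (g - 3)/(g - 4)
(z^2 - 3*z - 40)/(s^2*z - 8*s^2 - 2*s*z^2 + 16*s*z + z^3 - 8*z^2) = (z + 5)/(s^2 - 2*s*z + z^2)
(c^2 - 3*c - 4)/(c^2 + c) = (c - 4)/c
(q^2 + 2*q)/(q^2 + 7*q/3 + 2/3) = 3*q/(3*q + 1)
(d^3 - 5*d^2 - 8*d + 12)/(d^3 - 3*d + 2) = (d - 6)/(d - 1)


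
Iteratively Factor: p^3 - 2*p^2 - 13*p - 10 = (p - 5)*(p^2 + 3*p + 2) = (p - 5)*(p + 2)*(p + 1)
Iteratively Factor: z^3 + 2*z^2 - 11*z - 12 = (z + 4)*(z^2 - 2*z - 3) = (z - 3)*(z + 4)*(z + 1)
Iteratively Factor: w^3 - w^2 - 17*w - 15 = (w - 5)*(w^2 + 4*w + 3) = (w - 5)*(w + 1)*(w + 3)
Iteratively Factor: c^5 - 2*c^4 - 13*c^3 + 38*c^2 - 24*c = (c - 3)*(c^4 + c^3 - 10*c^2 + 8*c) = (c - 3)*(c + 4)*(c^3 - 3*c^2 + 2*c) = c*(c - 3)*(c + 4)*(c^2 - 3*c + 2) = c*(c - 3)*(c - 1)*(c + 4)*(c - 2)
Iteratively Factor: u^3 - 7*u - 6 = (u - 3)*(u^2 + 3*u + 2) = (u - 3)*(u + 2)*(u + 1)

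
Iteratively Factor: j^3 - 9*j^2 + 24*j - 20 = (j - 2)*(j^2 - 7*j + 10) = (j - 2)^2*(j - 5)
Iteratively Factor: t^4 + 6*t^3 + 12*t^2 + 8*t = (t + 2)*(t^3 + 4*t^2 + 4*t) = t*(t + 2)*(t^2 + 4*t + 4) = t*(t + 2)^2*(t + 2)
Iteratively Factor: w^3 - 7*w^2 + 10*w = (w - 5)*(w^2 - 2*w) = (w - 5)*(w - 2)*(w)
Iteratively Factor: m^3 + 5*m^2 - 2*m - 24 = (m + 4)*(m^2 + m - 6) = (m - 2)*(m + 4)*(m + 3)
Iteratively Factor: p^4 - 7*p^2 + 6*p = (p - 2)*(p^3 + 2*p^2 - 3*p) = p*(p - 2)*(p^2 + 2*p - 3) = p*(p - 2)*(p - 1)*(p + 3)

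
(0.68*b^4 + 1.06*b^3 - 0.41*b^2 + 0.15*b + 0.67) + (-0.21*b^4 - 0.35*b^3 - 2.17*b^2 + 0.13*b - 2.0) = 0.47*b^4 + 0.71*b^3 - 2.58*b^2 + 0.28*b - 1.33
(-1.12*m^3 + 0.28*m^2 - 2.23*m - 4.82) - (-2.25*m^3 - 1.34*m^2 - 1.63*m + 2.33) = 1.13*m^3 + 1.62*m^2 - 0.6*m - 7.15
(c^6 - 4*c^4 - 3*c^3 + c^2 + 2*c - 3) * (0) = 0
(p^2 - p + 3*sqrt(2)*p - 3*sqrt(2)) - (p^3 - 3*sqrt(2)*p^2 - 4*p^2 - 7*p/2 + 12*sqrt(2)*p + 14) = -p^3 + 3*sqrt(2)*p^2 + 5*p^2 - 9*sqrt(2)*p + 5*p/2 - 14 - 3*sqrt(2)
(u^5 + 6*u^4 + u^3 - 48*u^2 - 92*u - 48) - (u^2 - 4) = u^5 + 6*u^4 + u^3 - 49*u^2 - 92*u - 44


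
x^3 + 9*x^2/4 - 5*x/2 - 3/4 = (x - 1)*(x + 1/4)*(x + 3)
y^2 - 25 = (y - 5)*(y + 5)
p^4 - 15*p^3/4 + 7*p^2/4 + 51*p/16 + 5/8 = (p - 5/2)*(p - 2)*(p + 1/4)*(p + 1/2)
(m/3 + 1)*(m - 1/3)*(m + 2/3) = m^3/3 + 10*m^2/9 + 7*m/27 - 2/9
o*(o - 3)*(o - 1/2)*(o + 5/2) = o^4 - o^3 - 29*o^2/4 + 15*o/4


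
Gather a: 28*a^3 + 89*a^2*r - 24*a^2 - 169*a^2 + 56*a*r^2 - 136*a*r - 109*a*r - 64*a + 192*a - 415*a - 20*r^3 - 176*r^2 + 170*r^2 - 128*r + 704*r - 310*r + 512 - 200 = 28*a^3 + a^2*(89*r - 193) + a*(56*r^2 - 245*r - 287) - 20*r^3 - 6*r^2 + 266*r + 312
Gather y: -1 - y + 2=1 - y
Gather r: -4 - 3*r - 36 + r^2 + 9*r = r^2 + 6*r - 40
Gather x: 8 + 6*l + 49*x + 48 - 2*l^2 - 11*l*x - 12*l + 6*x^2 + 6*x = -2*l^2 - 6*l + 6*x^2 + x*(55 - 11*l) + 56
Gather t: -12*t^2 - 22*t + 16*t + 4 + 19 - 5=-12*t^2 - 6*t + 18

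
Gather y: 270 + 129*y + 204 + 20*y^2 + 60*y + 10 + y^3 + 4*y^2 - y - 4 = y^3 + 24*y^2 + 188*y + 480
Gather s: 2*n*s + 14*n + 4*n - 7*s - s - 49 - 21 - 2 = 18*n + s*(2*n - 8) - 72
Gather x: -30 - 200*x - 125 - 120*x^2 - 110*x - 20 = -120*x^2 - 310*x - 175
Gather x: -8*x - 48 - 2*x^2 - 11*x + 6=-2*x^2 - 19*x - 42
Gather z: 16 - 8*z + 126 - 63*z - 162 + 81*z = 10*z - 20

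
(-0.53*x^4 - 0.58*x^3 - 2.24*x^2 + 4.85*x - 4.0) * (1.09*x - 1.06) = -0.5777*x^5 - 0.0703999999999999*x^4 - 1.8268*x^3 + 7.6609*x^2 - 9.501*x + 4.24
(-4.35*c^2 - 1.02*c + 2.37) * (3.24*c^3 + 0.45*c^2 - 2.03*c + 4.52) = -14.094*c^5 - 5.2623*c^4 + 16.0503*c^3 - 16.5249*c^2 - 9.4215*c + 10.7124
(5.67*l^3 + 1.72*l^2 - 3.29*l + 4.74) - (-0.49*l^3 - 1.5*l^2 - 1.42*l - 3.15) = 6.16*l^3 + 3.22*l^2 - 1.87*l + 7.89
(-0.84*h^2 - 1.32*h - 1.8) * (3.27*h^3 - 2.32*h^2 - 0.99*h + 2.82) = -2.7468*h^5 - 2.3676*h^4 - 1.992*h^3 + 3.114*h^2 - 1.9404*h - 5.076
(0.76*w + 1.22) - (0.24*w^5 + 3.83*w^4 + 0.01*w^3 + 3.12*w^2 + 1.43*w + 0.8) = -0.24*w^5 - 3.83*w^4 - 0.01*w^3 - 3.12*w^2 - 0.67*w + 0.42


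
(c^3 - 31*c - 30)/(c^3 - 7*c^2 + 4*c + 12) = (c + 5)/(c - 2)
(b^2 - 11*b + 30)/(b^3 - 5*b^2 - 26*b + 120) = (b - 5)/(b^2 + b - 20)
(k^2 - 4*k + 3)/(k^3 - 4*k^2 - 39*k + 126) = (k - 1)/(k^2 - k - 42)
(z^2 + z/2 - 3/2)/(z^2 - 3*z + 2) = (z + 3/2)/(z - 2)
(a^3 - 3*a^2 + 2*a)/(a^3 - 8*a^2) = (a^2 - 3*a + 2)/(a*(a - 8))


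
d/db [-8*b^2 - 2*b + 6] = -16*b - 2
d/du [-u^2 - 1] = -2*u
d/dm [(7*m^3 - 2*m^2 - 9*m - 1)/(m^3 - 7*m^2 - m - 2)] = (-47*m^4 + 4*m^3 - 100*m^2 - 6*m + 17)/(m^6 - 14*m^5 + 47*m^4 + 10*m^3 + 29*m^2 + 4*m + 4)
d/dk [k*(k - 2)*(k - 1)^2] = 4*k^3 - 12*k^2 + 10*k - 2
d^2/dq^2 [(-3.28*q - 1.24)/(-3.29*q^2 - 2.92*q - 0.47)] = ((3.28*q + 1.24)*(6.58*q + 2.92)*(13.16*q + 5.84) - (64.7472*q + 27.3144)*(3.29*q^2 + 2.92*q + 0.47))/(3.29*q^2 + 2.92*q + 0.47)^3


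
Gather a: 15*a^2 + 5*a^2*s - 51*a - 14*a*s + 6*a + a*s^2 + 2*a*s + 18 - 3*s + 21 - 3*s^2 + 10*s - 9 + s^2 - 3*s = a^2*(5*s + 15) + a*(s^2 - 12*s - 45) - 2*s^2 + 4*s + 30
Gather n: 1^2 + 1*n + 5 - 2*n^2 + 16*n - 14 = -2*n^2 + 17*n - 8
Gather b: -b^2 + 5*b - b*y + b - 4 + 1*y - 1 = -b^2 + b*(6 - y) + y - 5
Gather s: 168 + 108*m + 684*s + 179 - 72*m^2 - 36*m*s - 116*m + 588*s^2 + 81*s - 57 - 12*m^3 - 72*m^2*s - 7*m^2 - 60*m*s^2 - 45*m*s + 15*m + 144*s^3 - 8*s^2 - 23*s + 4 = -12*m^3 - 79*m^2 + 7*m + 144*s^3 + s^2*(580 - 60*m) + s*(-72*m^2 - 81*m + 742) + 294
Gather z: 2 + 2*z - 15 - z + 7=z - 6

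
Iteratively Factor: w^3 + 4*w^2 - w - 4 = (w - 1)*(w^2 + 5*w + 4) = (w - 1)*(w + 1)*(w + 4)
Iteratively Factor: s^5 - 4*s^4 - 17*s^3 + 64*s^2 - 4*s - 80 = (s - 2)*(s^4 - 2*s^3 - 21*s^2 + 22*s + 40) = (s - 2)^2*(s^3 - 21*s - 20) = (s - 2)^2*(s + 4)*(s^2 - 4*s - 5) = (s - 5)*(s - 2)^2*(s + 4)*(s + 1)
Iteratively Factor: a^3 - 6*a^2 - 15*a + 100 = (a - 5)*(a^2 - a - 20) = (a - 5)^2*(a + 4)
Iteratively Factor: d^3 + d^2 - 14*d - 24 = (d + 3)*(d^2 - 2*d - 8) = (d + 2)*(d + 3)*(d - 4)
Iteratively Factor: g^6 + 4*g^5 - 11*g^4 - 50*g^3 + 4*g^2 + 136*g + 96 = (g - 3)*(g^5 + 7*g^4 + 10*g^3 - 20*g^2 - 56*g - 32) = (g - 3)*(g - 2)*(g^4 + 9*g^3 + 28*g^2 + 36*g + 16) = (g - 3)*(g - 2)*(g + 1)*(g^3 + 8*g^2 + 20*g + 16) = (g - 3)*(g - 2)*(g + 1)*(g + 4)*(g^2 + 4*g + 4) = (g - 3)*(g - 2)*(g + 1)*(g + 2)*(g + 4)*(g + 2)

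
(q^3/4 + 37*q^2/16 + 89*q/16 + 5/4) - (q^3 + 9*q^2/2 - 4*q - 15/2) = -3*q^3/4 - 35*q^2/16 + 153*q/16 + 35/4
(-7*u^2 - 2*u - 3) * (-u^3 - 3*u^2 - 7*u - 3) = 7*u^5 + 23*u^4 + 58*u^3 + 44*u^2 + 27*u + 9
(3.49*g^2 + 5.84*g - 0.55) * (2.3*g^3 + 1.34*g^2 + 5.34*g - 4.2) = 8.027*g^5 + 18.1086*g^4 + 25.1972*g^3 + 15.7906*g^2 - 27.465*g + 2.31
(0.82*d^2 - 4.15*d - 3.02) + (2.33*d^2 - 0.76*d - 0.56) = 3.15*d^2 - 4.91*d - 3.58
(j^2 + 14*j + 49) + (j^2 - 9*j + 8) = 2*j^2 + 5*j + 57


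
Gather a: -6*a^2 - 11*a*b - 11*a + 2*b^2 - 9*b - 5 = -6*a^2 + a*(-11*b - 11) + 2*b^2 - 9*b - 5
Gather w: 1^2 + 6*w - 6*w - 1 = 0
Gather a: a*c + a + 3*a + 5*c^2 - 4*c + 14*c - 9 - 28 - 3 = a*(c + 4) + 5*c^2 + 10*c - 40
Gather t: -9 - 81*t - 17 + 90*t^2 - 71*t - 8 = 90*t^2 - 152*t - 34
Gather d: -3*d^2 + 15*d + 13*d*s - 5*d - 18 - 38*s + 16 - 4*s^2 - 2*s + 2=-3*d^2 + d*(13*s + 10) - 4*s^2 - 40*s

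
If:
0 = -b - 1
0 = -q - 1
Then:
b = -1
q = -1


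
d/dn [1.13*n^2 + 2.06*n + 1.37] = 2.26*n + 2.06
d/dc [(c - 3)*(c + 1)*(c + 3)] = 3*c^2 + 2*c - 9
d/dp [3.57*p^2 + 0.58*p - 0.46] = 7.14*p + 0.58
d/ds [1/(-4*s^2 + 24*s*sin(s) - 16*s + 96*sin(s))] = (-3*s*cos(s) + s - 3*sin(s) - 12*cos(s) + 2)/(2*(s + 4)^2*(s - 6*sin(s))^2)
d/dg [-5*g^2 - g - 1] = -10*g - 1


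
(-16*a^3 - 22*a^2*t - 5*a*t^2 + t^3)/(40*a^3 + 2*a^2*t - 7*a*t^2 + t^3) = (-8*a^2 - 7*a*t + t^2)/(20*a^2 - 9*a*t + t^2)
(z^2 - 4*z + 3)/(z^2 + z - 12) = (z - 1)/(z + 4)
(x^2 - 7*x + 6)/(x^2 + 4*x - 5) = (x - 6)/(x + 5)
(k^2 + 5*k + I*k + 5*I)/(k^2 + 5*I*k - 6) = (k^2 + k*(5 + I) + 5*I)/(k^2 + 5*I*k - 6)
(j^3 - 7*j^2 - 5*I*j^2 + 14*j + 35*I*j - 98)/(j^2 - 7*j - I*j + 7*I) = (j^2 - 5*I*j + 14)/(j - I)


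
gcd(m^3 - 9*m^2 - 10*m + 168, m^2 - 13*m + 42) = m^2 - 13*m + 42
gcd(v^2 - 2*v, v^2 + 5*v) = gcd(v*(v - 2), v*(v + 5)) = v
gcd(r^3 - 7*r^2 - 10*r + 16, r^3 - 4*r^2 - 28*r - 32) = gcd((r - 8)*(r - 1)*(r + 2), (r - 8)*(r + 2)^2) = r^2 - 6*r - 16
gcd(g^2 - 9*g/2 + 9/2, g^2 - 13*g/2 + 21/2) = g - 3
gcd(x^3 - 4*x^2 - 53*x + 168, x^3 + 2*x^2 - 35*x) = x + 7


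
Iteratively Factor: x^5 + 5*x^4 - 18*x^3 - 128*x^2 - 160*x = (x + 4)*(x^4 + x^3 - 22*x^2 - 40*x) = x*(x + 4)*(x^3 + x^2 - 22*x - 40) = x*(x + 2)*(x + 4)*(x^2 - x - 20) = x*(x + 2)*(x + 4)^2*(x - 5)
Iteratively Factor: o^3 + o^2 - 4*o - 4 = (o - 2)*(o^2 + 3*o + 2) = (o - 2)*(o + 1)*(o + 2)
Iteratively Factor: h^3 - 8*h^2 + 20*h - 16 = (h - 4)*(h^2 - 4*h + 4) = (h - 4)*(h - 2)*(h - 2)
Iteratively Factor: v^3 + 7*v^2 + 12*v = (v + 4)*(v^2 + 3*v) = v*(v + 4)*(v + 3)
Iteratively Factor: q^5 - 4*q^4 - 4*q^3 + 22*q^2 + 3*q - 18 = (q + 1)*(q^4 - 5*q^3 + q^2 + 21*q - 18) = (q + 1)*(q + 2)*(q^3 - 7*q^2 + 15*q - 9) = (q - 1)*(q + 1)*(q + 2)*(q^2 - 6*q + 9) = (q - 3)*(q - 1)*(q + 1)*(q + 2)*(q - 3)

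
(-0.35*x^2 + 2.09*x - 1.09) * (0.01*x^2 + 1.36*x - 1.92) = -0.0035*x^4 - 0.4551*x^3 + 3.5035*x^2 - 5.4952*x + 2.0928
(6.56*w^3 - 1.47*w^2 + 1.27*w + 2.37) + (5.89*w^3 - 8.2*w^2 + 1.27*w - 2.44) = 12.45*w^3 - 9.67*w^2 + 2.54*w - 0.0699999999999998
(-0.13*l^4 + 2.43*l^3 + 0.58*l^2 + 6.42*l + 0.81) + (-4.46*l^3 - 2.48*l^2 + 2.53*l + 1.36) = -0.13*l^4 - 2.03*l^3 - 1.9*l^2 + 8.95*l + 2.17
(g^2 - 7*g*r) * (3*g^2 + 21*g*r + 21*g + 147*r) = 3*g^4 + 21*g^3 - 147*g^2*r^2 - 1029*g*r^2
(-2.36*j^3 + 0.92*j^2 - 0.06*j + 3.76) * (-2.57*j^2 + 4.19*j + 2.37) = 6.0652*j^5 - 12.2528*j^4 - 1.5842*j^3 - 7.7342*j^2 + 15.6122*j + 8.9112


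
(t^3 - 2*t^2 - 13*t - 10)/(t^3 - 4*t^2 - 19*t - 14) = (t - 5)/(t - 7)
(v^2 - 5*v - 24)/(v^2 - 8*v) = (v + 3)/v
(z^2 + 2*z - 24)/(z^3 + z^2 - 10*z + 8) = (z^2 + 2*z - 24)/(z^3 + z^2 - 10*z + 8)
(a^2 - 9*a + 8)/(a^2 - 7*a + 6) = (a - 8)/(a - 6)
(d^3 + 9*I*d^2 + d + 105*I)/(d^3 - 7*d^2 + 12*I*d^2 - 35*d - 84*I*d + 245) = (d - 3*I)/(d - 7)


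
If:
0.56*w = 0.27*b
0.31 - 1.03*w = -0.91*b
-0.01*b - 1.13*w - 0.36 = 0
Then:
No Solution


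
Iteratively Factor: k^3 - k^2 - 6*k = (k)*(k^2 - k - 6) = k*(k + 2)*(k - 3)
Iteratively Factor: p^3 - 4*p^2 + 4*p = (p)*(p^2 - 4*p + 4) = p*(p - 2)*(p - 2)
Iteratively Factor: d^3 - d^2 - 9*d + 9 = (d - 3)*(d^2 + 2*d - 3) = (d - 3)*(d + 3)*(d - 1)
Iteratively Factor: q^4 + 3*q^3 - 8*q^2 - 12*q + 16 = (q - 1)*(q^3 + 4*q^2 - 4*q - 16) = (q - 2)*(q - 1)*(q^2 + 6*q + 8) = (q - 2)*(q - 1)*(q + 2)*(q + 4)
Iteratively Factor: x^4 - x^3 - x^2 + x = (x + 1)*(x^3 - 2*x^2 + x) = (x - 1)*(x + 1)*(x^2 - x) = (x - 1)^2*(x + 1)*(x)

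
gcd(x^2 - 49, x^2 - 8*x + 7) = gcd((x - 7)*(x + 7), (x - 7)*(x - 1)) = x - 7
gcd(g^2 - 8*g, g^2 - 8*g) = g^2 - 8*g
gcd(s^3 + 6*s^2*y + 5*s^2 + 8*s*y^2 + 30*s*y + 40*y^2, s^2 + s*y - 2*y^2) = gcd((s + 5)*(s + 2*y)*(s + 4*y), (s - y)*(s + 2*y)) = s + 2*y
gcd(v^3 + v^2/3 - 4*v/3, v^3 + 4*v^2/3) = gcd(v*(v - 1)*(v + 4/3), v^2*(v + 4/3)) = v^2 + 4*v/3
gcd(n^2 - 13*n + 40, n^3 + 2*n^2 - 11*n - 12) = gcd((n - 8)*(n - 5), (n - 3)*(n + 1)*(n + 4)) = 1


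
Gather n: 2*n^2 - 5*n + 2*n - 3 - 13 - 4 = 2*n^2 - 3*n - 20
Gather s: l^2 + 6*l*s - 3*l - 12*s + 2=l^2 - 3*l + s*(6*l - 12) + 2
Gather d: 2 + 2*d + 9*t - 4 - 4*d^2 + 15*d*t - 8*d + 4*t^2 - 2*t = -4*d^2 + d*(15*t - 6) + 4*t^2 + 7*t - 2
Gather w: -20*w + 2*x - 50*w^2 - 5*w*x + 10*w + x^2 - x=-50*w^2 + w*(-5*x - 10) + x^2 + x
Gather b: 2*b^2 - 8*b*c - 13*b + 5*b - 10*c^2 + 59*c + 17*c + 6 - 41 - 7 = 2*b^2 + b*(-8*c - 8) - 10*c^2 + 76*c - 42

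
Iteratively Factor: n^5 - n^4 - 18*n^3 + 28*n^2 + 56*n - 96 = (n + 2)*(n^4 - 3*n^3 - 12*n^2 + 52*n - 48) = (n + 2)*(n + 4)*(n^3 - 7*n^2 + 16*n - 12) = (n - 2)*(n + 2)*(n + 4)*(n^2 - 5*n + 6) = (n - 2)^2*(n + 2)*(n + 4)*(n - 3)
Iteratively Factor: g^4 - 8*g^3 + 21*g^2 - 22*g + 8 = (g - 2)*(g^3 - 6*g^2 + 9*g - 4) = (g - 2)*(g - 1)*(g^2 - 5*g + 4) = (g - 4)*(g - 2)*(g - 1)*(g - 1)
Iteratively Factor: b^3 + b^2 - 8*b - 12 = (b + 2)*(b^2 - b - 6) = (b + 2)^2*(b - 3)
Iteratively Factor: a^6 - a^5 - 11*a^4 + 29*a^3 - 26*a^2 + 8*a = (a - 1)*(a^5 - 11*a^3 + 18*a^2 - 8*a) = (a - 1)*(a + 4)*(a^4 - 4*a^3 + 5*a^2 - 2*a) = (a - 1)^2*(a + 4)*(a^3 - 3*a^2 + 2*a) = a*(a - 1)^2*(a + 4)*(a^2 - 3*a + 2) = a*(a - 2)*(a - 1)^2*(a + 4)*(a - 1)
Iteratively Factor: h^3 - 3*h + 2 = (h + 2)*(h^2 - 2*h + 1) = (h - 1)*(h + 2)*(h - 1)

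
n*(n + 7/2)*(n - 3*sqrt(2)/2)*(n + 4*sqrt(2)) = n^4 + 7*n^3/2 + 5*sqrt(2)*n^3/2 - 12*n^2 + 35*sqrt(2)*n^2/4 - 42*n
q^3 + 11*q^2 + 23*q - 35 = (q - 1)*(q + 5)*(q + 7)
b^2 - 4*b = b*(b - 4)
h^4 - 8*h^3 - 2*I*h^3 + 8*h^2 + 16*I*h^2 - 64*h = h*(h - 8)*(h - 4*I)*(h + 2*I)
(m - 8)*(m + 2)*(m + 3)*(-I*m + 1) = -I*m^4 + m^3 + 3*I*m^3 - 3*m^2 + 34*I*m^2 - 34*m + 48*I*m - 48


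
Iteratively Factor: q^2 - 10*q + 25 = (q - 5)*(q - 5)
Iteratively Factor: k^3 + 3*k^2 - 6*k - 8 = (k + 4)*(k^2 - k - 2) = (k + 1)*(k + 4)*(k - 2)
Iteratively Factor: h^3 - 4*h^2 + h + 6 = (h + 1)*(h^2 - 5*h + 6) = (h - 3)*(h + 1)*(h - 2)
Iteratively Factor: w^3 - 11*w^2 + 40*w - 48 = (w - 4)*(w^2 - 7*w + 12) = (w - 4)*(w - 3)*(w - 4)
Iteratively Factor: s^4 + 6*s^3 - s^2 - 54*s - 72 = (s - 3)*(s^3 + 9*s^2 + 26*s + 24) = (s - 3)*(s + 2)*(s^2 + 7*s + 12) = (s - 3)*(s + 2)*(s + 3)*(s + 4)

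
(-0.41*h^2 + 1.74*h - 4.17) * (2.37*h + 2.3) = -0.9717*h^3 + 3.1808*h^2 - 5.8809*h - 9.591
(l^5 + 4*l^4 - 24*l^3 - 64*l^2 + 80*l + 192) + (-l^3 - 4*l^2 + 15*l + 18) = l^5 + 4*l^4 - 25*l^3 - 68*l^2 + 95*l + 210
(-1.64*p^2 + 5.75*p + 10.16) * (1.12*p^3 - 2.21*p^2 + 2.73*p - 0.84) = -1.8368*p^5 + 10.0644*p^4 - 5.8055*p^3 - 5.3785*p^2 + 22.9068*p - 8.5344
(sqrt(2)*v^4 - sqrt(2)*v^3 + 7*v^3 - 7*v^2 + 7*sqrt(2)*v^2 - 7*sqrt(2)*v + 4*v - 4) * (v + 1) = sqrt(2)*v^5 + 7*v^4 + 6*sqrt(2)*v^3 - 3*v^2 - 7*sqrt(2)*v - 4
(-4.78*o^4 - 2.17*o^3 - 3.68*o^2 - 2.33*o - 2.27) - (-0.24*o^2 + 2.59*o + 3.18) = -4.78*o^4 - 2.17*o^3 - 3.44*o^2 - 4.92*o - 5.45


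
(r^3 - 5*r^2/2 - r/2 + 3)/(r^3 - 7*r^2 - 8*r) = (r^2 - 7*r/2 + 3)/(r*(r - 8))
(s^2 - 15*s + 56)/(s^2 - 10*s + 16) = (s - 7)/(s - 2)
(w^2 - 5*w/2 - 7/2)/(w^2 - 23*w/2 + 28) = (w + 1)/(w - 8)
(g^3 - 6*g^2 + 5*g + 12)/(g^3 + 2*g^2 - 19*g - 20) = (g - 3)/(g + 5)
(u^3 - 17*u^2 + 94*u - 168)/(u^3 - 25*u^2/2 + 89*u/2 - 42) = 2*(u - 6)/(2*u - 3)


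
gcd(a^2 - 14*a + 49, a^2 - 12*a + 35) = a - 7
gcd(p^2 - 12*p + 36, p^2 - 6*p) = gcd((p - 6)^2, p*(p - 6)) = p - 6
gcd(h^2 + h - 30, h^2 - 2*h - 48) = h + 6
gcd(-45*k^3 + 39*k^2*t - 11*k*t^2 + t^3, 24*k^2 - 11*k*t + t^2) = -3*k + t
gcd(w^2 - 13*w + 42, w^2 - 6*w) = w - 6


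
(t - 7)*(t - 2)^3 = t^4 - 13*t^3 + 54*t^2 - 92*t + 56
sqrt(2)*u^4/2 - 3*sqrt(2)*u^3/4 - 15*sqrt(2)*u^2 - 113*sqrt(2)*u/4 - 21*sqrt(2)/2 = (u/2 + 1)*(u - 7)*(u + 3)*(sqrt(2)*u + sqrt(2)/2)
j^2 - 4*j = j*(j - 4)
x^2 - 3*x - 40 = (x - 8)*(x + 5)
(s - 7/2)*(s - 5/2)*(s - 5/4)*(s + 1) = s^4 - 25*s^3/4 + 9*s^2 + 85*s/16 - 175/16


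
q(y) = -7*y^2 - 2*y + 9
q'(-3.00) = 40.00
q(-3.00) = -48.00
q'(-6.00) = 82.00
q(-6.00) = -231.00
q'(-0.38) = 3.32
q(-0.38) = 8.75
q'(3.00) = -44.00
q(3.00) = -60.00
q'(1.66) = -25.24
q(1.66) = -13.61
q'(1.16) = -18.24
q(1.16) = -2.74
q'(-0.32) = 2.48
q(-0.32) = 8.92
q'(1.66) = -25.24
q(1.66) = -13.61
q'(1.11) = -17.54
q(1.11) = -1.84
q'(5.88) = -84.32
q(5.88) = -244.78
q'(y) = -14*y - 2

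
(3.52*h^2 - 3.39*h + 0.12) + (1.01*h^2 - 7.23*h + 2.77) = 4.53*h^2 - 10.62*h + 2.89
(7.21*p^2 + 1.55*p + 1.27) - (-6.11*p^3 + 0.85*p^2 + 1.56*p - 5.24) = 6.11*p^3 + 6.36*p^2 - 0.01*p + 6.51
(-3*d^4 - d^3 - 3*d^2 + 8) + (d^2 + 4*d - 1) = -3*d^4 - d^3 - 2*d^2 + 4*d + 7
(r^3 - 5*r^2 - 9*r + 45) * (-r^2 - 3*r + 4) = -r^5 + 2*r^4 + 28*r^3 - 38*r^2 - 171*r + 180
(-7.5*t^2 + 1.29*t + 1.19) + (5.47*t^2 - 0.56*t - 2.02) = -2.03*t^2 + 0.73*t - 0.83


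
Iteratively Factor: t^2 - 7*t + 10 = (t - 5)*(t - 2)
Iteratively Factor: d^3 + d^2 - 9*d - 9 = (d + 1)*(d^2 - 9) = (d + 1)*(d + 3)*(d - 3)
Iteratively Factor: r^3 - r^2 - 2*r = (r - 2)*(r^2 + r) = r*(r - 2)*(r + 1)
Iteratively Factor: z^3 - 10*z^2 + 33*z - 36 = (z - 4)*(z^2 - 6*z + 9) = (z - 4)*(z - 3)*(z - 3)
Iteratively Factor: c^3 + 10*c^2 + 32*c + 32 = (c + 2)*(c^2 + 8*c + 16) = (c + 2)*(c + 4)*(c + 4)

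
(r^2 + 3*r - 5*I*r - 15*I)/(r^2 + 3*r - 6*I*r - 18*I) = (r - 5*I)/(r - 6*I)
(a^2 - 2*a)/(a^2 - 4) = a/(a + 2)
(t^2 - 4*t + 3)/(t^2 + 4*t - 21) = (t - 1)/(t + 7)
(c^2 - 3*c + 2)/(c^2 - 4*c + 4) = (c - 1)/(c - 2)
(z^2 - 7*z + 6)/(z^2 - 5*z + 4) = (z - 6)/(z - 4)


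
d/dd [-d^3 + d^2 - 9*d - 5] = -3*d^2 + 2*d - 9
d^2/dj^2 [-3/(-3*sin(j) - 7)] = 9*(-3*sin(j)^2 + 7*sin(j) + 6)/(3*sin(j) + 7)^3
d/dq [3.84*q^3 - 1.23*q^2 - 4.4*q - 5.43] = 11.52*q^2 - 2.46*q - 4.4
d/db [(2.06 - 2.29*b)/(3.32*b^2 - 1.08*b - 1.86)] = (7.6028*b^2 - 13.6784*b + 6.4842)/(11.0224*b^4 - 7.1712*b^3 - 11.184*b^2 + 4.0176*b + 3.4596)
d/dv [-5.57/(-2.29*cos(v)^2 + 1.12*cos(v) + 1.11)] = (25.5106*cos(v) - 6.2384)*sin(v)/(-2.29*cos(v)^2 + 1.12*cos(v) + 1.11)^2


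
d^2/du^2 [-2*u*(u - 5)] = -4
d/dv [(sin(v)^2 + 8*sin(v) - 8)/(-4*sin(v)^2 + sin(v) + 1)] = (33*sin(v)^2 - 62*sin(v) + 16)*cos(v)/(4*sin(v)^2 - sin(v) - 1)^2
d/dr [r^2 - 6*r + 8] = 2*r - 6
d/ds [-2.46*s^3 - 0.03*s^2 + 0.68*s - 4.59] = -7.38*s^2 - 0.06*s + 0.68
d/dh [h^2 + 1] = 2*h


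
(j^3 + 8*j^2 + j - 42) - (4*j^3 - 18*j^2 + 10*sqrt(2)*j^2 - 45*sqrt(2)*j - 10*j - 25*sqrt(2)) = -3*j^3 - 10*sqrt(2)*j^2 + 26*j^2 + 11*j + 45*sqrt(2)*j - 42 + 25*sqrt(2)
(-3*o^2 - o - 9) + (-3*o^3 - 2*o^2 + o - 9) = -3*o^3 - 5*o^2 - 18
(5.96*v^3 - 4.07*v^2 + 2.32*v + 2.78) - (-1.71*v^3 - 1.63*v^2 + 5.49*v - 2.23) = 7.67*v^3 - 2.44*v^2 - 3.17*v + 5.01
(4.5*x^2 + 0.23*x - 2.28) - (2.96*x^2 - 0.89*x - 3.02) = 1.54*x^2 + 1.12*x + 0.74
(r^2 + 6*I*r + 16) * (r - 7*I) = r^3 - I*r^2 + 58*r - 112*I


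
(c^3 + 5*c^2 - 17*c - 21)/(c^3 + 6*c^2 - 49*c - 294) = (c^2 - 2*c - 3)/(c^2 - c - 42)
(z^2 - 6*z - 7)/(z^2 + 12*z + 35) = (z^2 - 6*z - 7)/(z^2 + 12*z + 35)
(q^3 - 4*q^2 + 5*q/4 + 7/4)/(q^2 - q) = q - 3 - 7/(4*q)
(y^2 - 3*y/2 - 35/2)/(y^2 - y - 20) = (y + 7/2)/(y + 4)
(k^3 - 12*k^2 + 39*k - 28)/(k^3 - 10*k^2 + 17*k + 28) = (k - 1)/(k + 1)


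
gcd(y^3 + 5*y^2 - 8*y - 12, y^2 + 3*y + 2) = y + 1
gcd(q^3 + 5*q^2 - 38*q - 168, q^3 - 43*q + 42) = q^2 + q - 42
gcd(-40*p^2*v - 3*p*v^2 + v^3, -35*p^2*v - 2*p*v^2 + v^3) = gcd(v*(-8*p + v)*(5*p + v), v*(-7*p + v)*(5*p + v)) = 5*p*v + v^2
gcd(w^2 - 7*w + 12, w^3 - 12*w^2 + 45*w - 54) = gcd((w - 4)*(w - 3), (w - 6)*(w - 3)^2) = w - 3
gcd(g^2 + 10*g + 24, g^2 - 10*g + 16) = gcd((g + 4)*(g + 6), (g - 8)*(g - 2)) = 1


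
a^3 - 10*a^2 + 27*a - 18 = (a - 6)*(a - 3)*(a - 1)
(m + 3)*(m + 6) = m^2 + 9*m + 18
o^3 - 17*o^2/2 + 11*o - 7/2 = (o - 7)*(o - 1)*(o - 1/2)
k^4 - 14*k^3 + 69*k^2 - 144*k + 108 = (k - 6)*(k - 3)^2*(k - 2)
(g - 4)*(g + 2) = g^2 - 2*g - 8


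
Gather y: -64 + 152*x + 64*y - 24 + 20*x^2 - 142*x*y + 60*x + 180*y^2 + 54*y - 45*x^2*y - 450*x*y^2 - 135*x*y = 20*x^2 + 212*x + y^2*(180 - 450*x) + y*(-45*x^2 - 277*x + 118) - 88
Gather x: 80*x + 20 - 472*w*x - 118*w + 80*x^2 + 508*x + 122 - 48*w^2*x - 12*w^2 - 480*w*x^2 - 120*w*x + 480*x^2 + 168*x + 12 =-12*w^2 - 118*w + x^2*(560 - 480*w) + x*(-48*w^2 - 592*w + 756) + 154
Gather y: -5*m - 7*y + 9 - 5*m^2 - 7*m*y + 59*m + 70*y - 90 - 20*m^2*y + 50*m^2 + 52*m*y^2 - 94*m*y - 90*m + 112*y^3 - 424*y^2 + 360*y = 45*m^2 - 36*m + 112*y^3 + y^2*(52*m - 424) + y*(-20*m^2 - 101*m + 423) - 81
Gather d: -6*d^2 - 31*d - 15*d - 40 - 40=-6*d^2 - 46*d - 80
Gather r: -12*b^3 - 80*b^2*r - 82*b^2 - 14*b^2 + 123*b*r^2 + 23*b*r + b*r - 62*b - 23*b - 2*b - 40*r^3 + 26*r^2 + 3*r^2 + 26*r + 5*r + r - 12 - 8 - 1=-12*b^3 - 96*b^2 - 87*b - 40*r^3 + r^2*(123*b + 29) + r*(-80*b^2 + 24*b + 32) - 21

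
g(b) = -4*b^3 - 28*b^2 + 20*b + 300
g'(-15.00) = -1840.00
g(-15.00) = 7200.00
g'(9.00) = -1456.00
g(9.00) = -4704.00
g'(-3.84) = 58.09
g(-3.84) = 36.82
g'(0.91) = -40.90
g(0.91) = 292.00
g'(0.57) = -15.82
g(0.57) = 301.56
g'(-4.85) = 9.33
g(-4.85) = 0.71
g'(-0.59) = 48.86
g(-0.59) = 279.27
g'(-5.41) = -28.26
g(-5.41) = 5.65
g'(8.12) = -1225.93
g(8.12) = -3525.31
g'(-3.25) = 75.25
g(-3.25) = 76.56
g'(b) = -12*b^2 - 56*b + 20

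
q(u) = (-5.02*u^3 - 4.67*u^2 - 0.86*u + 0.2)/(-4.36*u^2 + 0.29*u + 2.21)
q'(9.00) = 1.14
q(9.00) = 11.61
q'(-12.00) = 1.15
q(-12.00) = -12.74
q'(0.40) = -5.76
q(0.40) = -0.74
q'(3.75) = 1.06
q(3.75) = 5.75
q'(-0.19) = 0.07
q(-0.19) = 0.11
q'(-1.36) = 0.89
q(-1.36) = -0.86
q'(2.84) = 0.96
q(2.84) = 4.82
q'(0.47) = -9.70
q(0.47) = -1.27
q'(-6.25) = 1.13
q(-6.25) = -6.17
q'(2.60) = 0.91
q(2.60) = 4.60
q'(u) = (8.72*u - 0.29)*(-5.02*u^3 - 4.67*u^2 - 0.86*u + 0.2)/(-4.36*u^2 + 0.29*u + 2.21)^2 + (-15.06*u^2 - 9.34*u - 0.86)/(-4.36*u^2 + 0.29*u + 2.21)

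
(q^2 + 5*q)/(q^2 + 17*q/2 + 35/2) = 2*q/(2*q + 7)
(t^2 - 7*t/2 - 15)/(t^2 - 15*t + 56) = (t^2 - 7*t/2 - 15)/(t^2 - 15*t + 56)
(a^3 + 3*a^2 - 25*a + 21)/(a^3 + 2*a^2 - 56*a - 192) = (a^3 + 3*a^2 - 25*a + 21)/(a^3 + 2*a^2 - 56*a - 192)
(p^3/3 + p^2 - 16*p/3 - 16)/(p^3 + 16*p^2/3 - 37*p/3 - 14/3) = (p^3 + 3*p^2 - 16*p - 48)/(3*p^3 + 16*p^2 - 37*p - 14)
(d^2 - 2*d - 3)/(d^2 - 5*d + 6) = (d + 1)/(d - 2)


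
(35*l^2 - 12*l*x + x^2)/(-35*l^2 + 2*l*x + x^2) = (-7*l + x)/(7*l + x)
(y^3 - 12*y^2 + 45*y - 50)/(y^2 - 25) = (y^2 - 7*y + 10)/(y + 5)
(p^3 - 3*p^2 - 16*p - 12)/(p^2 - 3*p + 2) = (p^3 - 3*p^2 - 16*p - 12)/(p^2 - 3*p + 2)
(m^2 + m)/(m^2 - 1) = m/(m - 1)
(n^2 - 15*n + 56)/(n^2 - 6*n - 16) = (n - 7)/(n + 2)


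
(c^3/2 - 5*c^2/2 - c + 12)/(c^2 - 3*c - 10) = (c^2 - 7*c + 12)/(2*(c - 5))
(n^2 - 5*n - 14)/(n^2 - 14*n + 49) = (n + 2)/(n - 7)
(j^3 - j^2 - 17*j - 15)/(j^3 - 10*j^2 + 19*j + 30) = (j + 3)/(j - 6)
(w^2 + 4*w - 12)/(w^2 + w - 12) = (w^2 + 4*w - 12)/(w^2 + w - 12)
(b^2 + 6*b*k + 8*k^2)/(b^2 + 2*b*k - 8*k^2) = (b + 2*k)/(b - 2*k)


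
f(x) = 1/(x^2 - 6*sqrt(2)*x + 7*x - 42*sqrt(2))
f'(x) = (-2*x - 7 + 6*sqrt(2))/(x^2 - 6*sqrt(2)*x + 7*x - 42*sqrt(2))^2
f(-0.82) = -0.02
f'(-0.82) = 0.00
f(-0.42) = -0.02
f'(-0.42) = 0.00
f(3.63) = -0.02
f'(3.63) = 0.00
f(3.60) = -0.02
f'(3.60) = 0.00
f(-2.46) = -0.02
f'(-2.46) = 0.00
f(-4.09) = -0.03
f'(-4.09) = 0.01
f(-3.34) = -0.02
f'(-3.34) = 0.00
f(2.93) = -0.02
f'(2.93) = 0.00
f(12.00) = 0.01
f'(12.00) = -0.00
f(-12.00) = 0.01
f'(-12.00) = 0.00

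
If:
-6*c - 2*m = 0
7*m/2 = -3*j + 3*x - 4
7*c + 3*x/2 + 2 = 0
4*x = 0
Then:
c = -2/7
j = -7/3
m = 6/7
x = 0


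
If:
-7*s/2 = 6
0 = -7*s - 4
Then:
No Solution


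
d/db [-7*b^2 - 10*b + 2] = -14*b - 10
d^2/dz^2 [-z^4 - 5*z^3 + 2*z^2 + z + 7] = -12*z^2 - 30*z + 4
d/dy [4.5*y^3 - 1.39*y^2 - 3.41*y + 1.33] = 13.5*y^2 - 2.78*y - 3.41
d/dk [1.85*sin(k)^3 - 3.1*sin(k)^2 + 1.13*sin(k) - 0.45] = (5.55*sin(k)^2 - 6.2*sin(k) + 1.13)*cos(k)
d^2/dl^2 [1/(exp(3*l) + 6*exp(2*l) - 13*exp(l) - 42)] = ((-9*exp(2*l) - 24*exp(l) + 13)*(exp(3*l) + 6*exp(2*l) - 13*exp(l) - 42) + 2*(3*exp(2*l) + 12*exp(l) - 13)^2*exp(l))*exp(l)/(exp(3*l) + 6*exp(2*l) - 13*exp(l) - 42)^3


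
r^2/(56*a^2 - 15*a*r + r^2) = r^2/(56*a^2 - 15*a*r + r^2)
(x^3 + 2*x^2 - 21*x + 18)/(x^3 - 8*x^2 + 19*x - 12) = (x + 6)/(x - 4)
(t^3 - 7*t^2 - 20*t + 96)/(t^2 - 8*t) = t + 1 - 12/t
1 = 1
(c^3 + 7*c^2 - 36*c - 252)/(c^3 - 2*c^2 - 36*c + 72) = (c + 7)/(c - 2)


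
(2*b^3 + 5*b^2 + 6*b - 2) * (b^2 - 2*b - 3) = 2*b^5 + b^4 - 10*b^3 - 29*b^2 - 14*b + 6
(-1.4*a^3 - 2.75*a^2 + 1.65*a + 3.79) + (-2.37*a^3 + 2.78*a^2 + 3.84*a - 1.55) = -3.77*a^3 + 0.0299999999999998*a^2 + 5.49*a + 2.24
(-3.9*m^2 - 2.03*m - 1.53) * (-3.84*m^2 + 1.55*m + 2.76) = 14.976*m^4 + 1.7502*m^3 - 8.0353*m^2 - 7.9743*m - 4.2228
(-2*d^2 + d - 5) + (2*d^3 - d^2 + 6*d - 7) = 2*d^3 - 3*d^2 + 7*d - 12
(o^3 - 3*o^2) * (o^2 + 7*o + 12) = o^5 + 4*o^4 - 9*o^3 - 36*o^2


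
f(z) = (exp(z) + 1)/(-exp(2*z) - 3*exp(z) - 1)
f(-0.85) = -0.58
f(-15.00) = -1.00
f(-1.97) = -0.79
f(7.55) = -0.00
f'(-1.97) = 0.16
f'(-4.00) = 0.03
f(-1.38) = -0.69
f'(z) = (exp(z) + 1)*(2*exp(2*z) + 3*exp(z))/(-exp(2*z) - 3*exp(z) - 1)^2 + exp(z)/(-exp(2*z) - 3*exp(z) - 1)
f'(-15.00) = 0.00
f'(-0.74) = 0.21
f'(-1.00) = 0.21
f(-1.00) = -0.61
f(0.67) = -0.28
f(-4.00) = -0.96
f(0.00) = -0.40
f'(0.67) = 0.17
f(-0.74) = -0.56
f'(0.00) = 0.20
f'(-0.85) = 0.21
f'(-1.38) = 0.20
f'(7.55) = 0.00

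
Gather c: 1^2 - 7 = -6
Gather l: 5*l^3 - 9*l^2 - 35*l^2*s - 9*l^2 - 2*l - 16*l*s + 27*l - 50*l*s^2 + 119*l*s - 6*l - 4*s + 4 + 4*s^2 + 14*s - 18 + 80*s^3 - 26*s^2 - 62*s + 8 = 5*l^3 + l^2*(-35*s - 18) + l*(-50*s^2 + 103*s + 19) + 80*s^3 - 22*s^2 - 52*s - 6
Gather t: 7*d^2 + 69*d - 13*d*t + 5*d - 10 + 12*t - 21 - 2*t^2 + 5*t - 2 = 7*d^2 + 74*d - 2*t^2 + t*(17 - 13*d) - 33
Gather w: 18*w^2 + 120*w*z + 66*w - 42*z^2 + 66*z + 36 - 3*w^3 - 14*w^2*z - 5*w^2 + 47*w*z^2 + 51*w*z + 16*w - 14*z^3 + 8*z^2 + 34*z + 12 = -3*w^3 + w^2*(13 - 14*z) + w*(47*z^2 + 171*z + 82) - 14*z^3 - 34*z^2 + 100*z + 48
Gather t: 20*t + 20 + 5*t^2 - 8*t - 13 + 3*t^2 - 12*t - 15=8*t^2 - 8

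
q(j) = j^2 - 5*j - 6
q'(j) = 2*j - 5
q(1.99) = -11.99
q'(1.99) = -1.02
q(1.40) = -11.04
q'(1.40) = -2.20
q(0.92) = -9.75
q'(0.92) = -3.16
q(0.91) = -9.72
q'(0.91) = -3.18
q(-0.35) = -4.13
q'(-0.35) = -5.70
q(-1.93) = 7.37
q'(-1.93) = -8.86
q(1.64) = -11.51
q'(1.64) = -1.72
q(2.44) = -12.25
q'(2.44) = -0.12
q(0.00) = -6.00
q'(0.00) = -5.00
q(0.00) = -6.00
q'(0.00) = -5.00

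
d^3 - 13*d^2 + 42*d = d*(d - 7)*(d - 6)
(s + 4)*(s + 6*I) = s^2 + 4*s + 6*I*s + 24*I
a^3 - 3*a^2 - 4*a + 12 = (a - 3)*(a - 2)*(a + 2)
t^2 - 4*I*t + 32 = (t - 8*I)*(t + 4*I)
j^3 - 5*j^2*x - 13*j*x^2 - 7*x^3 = (j - 7*x)*(j + x)^2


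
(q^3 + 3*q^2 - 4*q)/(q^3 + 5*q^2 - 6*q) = (q + 4)/(q + 6)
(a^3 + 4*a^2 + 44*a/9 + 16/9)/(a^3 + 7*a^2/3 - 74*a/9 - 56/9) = (3*a^2 + 10*a + 8)/(3*a^2 + 5*a - 28)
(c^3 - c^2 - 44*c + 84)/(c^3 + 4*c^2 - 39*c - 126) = (c - 2)/(c + 3)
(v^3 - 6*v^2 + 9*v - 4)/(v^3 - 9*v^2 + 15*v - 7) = (v - 4)/(v - 7)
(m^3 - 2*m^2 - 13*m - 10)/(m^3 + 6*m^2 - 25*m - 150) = (m^2 + 3*m + 2)/(m^2 + 11*m + 30)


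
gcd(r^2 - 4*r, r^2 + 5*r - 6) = 1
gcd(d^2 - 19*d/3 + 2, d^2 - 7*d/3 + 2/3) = d - 1/3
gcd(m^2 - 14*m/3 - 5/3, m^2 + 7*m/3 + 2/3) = m + 1/3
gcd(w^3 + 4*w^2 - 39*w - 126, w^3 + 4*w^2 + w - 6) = w + 3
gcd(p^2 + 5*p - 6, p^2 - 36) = p + 6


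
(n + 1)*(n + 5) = n^2 + 6*n + 5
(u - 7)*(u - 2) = u^2 - 9*u + 14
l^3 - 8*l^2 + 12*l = l*(l - 6)*(l - 2)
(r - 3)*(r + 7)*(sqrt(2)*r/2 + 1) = sqrt(2)*r^3/2 + r^2 + 2*sqrt(2)*r^2 - 21*sqrt(2)*r/2 + 4*r - 21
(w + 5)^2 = w^2 + 10*w + 25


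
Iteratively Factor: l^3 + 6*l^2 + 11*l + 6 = (l + 2)*(l^2 + 4*l + 3) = (l + 2)*(l + 3)*(l + 1)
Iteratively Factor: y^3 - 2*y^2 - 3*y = (y + 1)*(y^2 - 3*y) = (y - 3)*(y + 1)*(y)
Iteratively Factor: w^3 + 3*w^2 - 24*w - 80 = (w + 4)*(w^2 - w - 20) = (w - 5)*(w + 4)*(w + 4)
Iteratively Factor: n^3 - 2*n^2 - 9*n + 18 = (n - 3)*(n^2 + n - 6) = (n - 3)*(n + 3)*(n - 2)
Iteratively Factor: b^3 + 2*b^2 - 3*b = (b + 3)*(b^2 - b) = (b - 1)*(b + 3)*(b)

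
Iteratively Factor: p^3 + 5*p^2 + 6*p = (p + 3)*(p^2 + 2*p) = p*(p + 3)*(p + 2)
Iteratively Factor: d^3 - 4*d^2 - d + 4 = (d - 4)*(d^2 - 1) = (d - 4)*(d + 1)*(d - 1)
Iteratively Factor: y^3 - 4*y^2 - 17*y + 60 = (y + 4)*(y^2 - 8*y + 15) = (y - 3)*(y + 4)*(y - 5)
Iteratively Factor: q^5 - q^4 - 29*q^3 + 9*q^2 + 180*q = (q - 5)*(q^4 + 4*q^3 - 9*q^2 - 36*q) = q*(q - 5)*(q^3 + 4*q^2 - 9*q - 36) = q*(q - 5)*(q - 3)*(q^2 + 7*q + 12) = q*(q - 5)*(q - 3)*(q + 4)*(q + 3)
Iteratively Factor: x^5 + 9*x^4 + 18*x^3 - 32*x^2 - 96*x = (x)*(x^4 + 9*x^3 + 18*x^2 - 32*x - 96) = x*(x + 4)*(x^3 + 5*x^2 - 2*x - 24) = x*(x + 3)*(x + 4)*(x^2 + 2*x - 8) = x*(x - 2)*(x + 3)*(x + 4)*(x + 4)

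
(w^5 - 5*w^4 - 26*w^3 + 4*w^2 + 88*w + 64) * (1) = w^5 - 5*w^4 - 26*w^3 + 4*w^2 + 88*w + 64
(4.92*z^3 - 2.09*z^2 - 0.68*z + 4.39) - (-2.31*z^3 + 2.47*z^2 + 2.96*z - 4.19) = 7.23*z^3 - 4.56*z^2 - 3.64*z + 8.58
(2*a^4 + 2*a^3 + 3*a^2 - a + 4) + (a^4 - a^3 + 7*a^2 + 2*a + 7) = 3*a^4 + a^3 + 10*a^2 + a + 11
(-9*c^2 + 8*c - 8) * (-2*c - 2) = 18*c^3 + 2*c^2 + 16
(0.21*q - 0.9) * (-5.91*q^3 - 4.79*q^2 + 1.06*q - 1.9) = -1.2411*q^4 + 4.3131*q^3 + 4.5336*q^2 - 1.353*q + 1.71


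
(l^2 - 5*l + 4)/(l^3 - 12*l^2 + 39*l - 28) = 1/(l - 7)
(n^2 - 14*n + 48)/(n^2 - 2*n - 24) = (n - 8)/(n + 4)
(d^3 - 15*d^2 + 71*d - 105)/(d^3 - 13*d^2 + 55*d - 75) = (d - 7)/(d - 5)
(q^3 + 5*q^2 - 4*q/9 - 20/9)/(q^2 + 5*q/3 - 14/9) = (3*q^2 + 17*q + 10)/(3*q + 7)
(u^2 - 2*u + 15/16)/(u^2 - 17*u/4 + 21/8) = (4*u - 5)/(2*(2*u - 7))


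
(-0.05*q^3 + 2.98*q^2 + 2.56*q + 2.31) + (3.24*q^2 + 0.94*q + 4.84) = -0.05*q^3 + 6.22*q^2 + 3.5*q + 7.15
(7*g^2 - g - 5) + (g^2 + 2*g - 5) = 8*g^2 + g - 10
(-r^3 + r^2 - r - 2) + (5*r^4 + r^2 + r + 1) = 5*r^4 - r^3 + 2*r^2 - 1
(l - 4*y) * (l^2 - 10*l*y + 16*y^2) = l^3 - 14*l^2*y + 56*l*y^2 - 64*y^3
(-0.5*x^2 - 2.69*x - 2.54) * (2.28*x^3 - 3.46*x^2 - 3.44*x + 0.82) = -1.14*x^5 - 4.4032*x^4 + 5.2362*x^3 + 17.632*x^2 + 6.5318*x - 2.0828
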